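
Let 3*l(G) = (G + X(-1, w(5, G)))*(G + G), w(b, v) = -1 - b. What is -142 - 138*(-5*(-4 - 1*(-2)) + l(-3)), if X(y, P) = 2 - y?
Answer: -1522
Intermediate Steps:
l(G) = 2*G*(3 + G)/3 (l(G) = ((G + (2 - 1*(-1)))*(G + G))/3 = ((G + (2 + 1))*(2*G))/3 = ((G + 3)*(2*G))/3 = ((3 + G)*(2*G))/3 = (2*G*(3 + G))/3 = 2*G*(3 + G)/3)
-142 - 138*(-5*(-4 - 1*(-2)) + l(-3)) = -142 - 138*(-5*(-4 - 1*(-2)) + (⅔)*(-3)*(3 - 3)) = -142 - 138*(-5*(-4 + 2) + (⅔)*(-3)*0) = -142 - 138*(-5*(-2) + 0) = -142 - 138*(10 + 0) = -142 - 138*10 = -142 - 1380 = -1522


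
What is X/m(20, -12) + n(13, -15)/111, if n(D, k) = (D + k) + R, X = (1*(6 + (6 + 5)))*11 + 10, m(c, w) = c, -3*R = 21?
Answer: 7229/740 ≈ 9.7689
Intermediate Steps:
R = -7 (R = -⅓*21 = -7)
X = 197 (X = (1*(6 + 11))*11 + 10 = (1*17)*11 + 10 = 17*11 + 10 = 187 + 10 = 197)
n(D, k) = -7 + D + k (n(D, k) = (D + k) - 7 = -7 + D + k)
X/m(20, -12) + n(13, -15)/111 = 197/20 + (-7 + 13 - 15)/111 = 197*(1/20) - 9*1/111 = 197/20 - 3/37 = 7229/740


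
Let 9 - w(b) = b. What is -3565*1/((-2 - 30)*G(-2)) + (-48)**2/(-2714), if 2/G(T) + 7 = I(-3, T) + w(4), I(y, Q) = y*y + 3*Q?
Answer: 4763977/86848 ≈ 54.854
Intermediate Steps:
I(y, Q) = y**2 + 3*Q
w(b) = 9 - b
G(T) = 2/(7 + 3*T) (G(T) = 2/(-7 + (((-3)**2 + 3*T) + (9 - 1*4))) = 2/(-7 + ((9 + 3*T) + (9 - 4))) = 2/(-7 + ((9 + 3*T) + 5)) = 2/(-7 + (14 + 3*T)) = 2/(7 + 3*T))
-3565*1/((-2 - 30)*G(-2)) + (-48)**2/(-2714) = -3565*1/(2*(-2 - 30)) + (-48)**2/(-2714) = -3565/((-64/(7 - 6))) + 2304*(-1/2714) = -3565/((-64/1)) - 1152/1357 = -3565/((-64)) - 1152/1357 = -3565/((-32*2)) - 1152/1357 = -3565/(-64) - 1152/1357 = -3565*(-1/64) - 1152/1357 = 3565/64 - 1152/1357 = 4763977/86848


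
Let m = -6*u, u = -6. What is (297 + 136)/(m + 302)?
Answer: 433/338 ≈ 1.2811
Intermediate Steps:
m = 36 (m = -6*(-6) = 36)
(297 + 136)/(m + 302) = (297 + 136)/(36 + 302) = 433/338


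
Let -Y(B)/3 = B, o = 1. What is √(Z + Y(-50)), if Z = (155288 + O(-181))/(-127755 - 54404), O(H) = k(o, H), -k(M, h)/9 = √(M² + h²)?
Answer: √(4948998085358 + 1639431*√32762)/182159 ≈ 12.213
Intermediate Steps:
Y(B) = -3*B
k(M, h) = -9*√(M² + h²)
O(H) = -9*√(1 + H²) (O(H) = -9*√(1² + H²) = -9*√(1 + H²))
Z = -155288/182159 + 9*√32762/182159 (Z = (155288 - 9*√(1 + (-181)²))/(-127755 - 54404) = (155288 - 9*√(1 + 32761))/(-182159) = (155288 - 9*√32762)*(-1/182159) = -155288/182159 + 9*√32762/182159 ≈ -0.84354)
√(Z + Y(-50)) = √((-155288/182159 + 9*√32762/182159) - 3*(-50)) = √((-155288/182159 + 9*√32762/182159) + 150) = √(27168562/182159 + 9*√32762/182159)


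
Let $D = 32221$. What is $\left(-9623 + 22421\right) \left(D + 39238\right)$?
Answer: $914532282$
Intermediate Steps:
$\left(-9623 + 22421\right) \left(D + 39238\right) = \left(-9623 + 22421\right) \left(32221 + 39238\right) = 12798 \cdot 71459 = 914532282$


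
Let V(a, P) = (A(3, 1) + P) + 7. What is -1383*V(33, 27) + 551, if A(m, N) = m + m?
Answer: -54769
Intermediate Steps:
A(m, N) = 2*m
V(a, P) = 13 + P (V(a, P) = (2*3 + P) + 7 = (6 + P) + 7 = 13 + P)
-1383*V(33, 27) + 551 = -1383*(13 + 27) + 551 = -1383*40 + 551 = -55320 + 551 = -54769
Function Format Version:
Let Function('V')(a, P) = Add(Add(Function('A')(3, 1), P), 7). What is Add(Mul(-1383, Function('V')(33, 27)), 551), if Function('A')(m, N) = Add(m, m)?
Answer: -54769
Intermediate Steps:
Function('A')(m, N) = Mul(2, m)
Function('V')(a, P) = Add(13, P) (Function('V')(a, P) = Add(Add(Mul(2, 3), P), 7) = Add(Add(6, P), 7) = Add(13, P))
Add(Mul(-1383, Function('V')(33, 27)), 551) = Add(Mul(-1383, Add(13, 27)), 551) = Add(Mul(-1383, 40), 551) = Add(-55320, 551) = -54769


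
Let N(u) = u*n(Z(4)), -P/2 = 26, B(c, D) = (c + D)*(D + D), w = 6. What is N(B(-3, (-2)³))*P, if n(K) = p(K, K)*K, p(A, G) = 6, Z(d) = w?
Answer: -329472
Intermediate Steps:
Z(d) = 6
B(c, D) = 2*D*(D + c) (B(c, D) = (D + c)*(2*D) = 2*D*(D + c))
n(K) = 6*K
P = -52 (P = -2*26 = -52)
N(u) = 36*u (N(u) = u*(6*6) = u*36 = 36*u)
N(B(-3, (-2)³))*P = (36*(2*(-2)³*((-2)³ - 3)))*(-52) = (36*(2*(-8)*(-8 - 3)))*(-52) = (36*(2*(-8)*(-11)))*(-52) = (36*176)*(-52) = 6336*(-52) = -329472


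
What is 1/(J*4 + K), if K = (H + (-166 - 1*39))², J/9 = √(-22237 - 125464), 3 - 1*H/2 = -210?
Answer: 48841/2576863777 - 36*I*√147701/2576863777 ≈ 1.8954e-5 - 5.3691e-6*I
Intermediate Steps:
H = 426 (H = 6 - 2*(-210) = 6 + 420 = 426)
J = 9*I*√147701 (J = 9*√(-22237 - 125464) = 9*√(-147701) = 9*(I*√147701) = 9*I*√147701 ≈ 3458.9*I)
K = 48841 (K = (426 + (-166 - 1*39))² = (426 + (-166 - 39))² = (426 - 205)² = 221² = 48841)
1/(J*4 + K) = 1/((9*I*√147701)*4 + 48841) = 1/(36*I*√147701 + 48841) = 1/(48841 + 36*I*√147701)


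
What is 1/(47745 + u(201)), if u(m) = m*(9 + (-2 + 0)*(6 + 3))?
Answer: 1/45936 ≈ 2.1769e-5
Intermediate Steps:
u(m) = -9*m (u(m) = m*(9 - 2*9) = m*(9 - 18) = m*(-9) = -9*m)
1/(47745 + u(201)) = 1/(47745 - 9*201) = 1/(47745 - 1809) = 1/45936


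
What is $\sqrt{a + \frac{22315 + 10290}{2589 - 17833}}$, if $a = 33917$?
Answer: $\frac{\sqrt{1970279922973}}{7622} \approx 184.16$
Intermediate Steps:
$\sqrt{a + \frac{22315 + 10290}{2589 - 17833}} = \sqrt{33917 + \frac{22315 + 10290}{2589 - 17833}} = \sqrt{33917 + \frac{32605}{-15244}} = \sqrt{33917 + 32605 \left(- \frac{1}{15244}\right)} = \sqrt{33917 - \frac{32605}{15244}} = \sqrt{\frac{516998143}{15244}} = \frac{\sqrt{1970279922973}}{7622}$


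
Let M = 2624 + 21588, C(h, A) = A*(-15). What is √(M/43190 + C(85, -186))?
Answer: 2*√325340314705/21595 ≈ 52.826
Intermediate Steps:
C(h, A) = -15*A
M = 24212
√(M/43190 + C(85, -186)) = √(24212/43190 - 15*(-186)) = √(24212*(1/43190) + 2790) = √(12106/21595 + 2790) = √(60262156/21595) = 2*√325340314705/21595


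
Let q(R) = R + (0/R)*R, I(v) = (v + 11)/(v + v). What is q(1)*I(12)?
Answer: 23/24 ≈ 0.95833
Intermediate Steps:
I(v) = (11 + v)/(2*v) (I(v) = (11 + v)/((2*v)) = (11 + v)*(1/(2*v)) = (11 + v)/(2*v))
q(R) = R (q(R) = R + 0*R = R + 0 = R)
q(1)*I(12) = 1*((½)*(11 + 12)/12) = 1*((½)*(1/12)*23) = 1*(23/24) = 23/24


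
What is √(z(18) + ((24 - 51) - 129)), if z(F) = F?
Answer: I*√138 ≈ 11.747*I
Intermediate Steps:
√(z(18) + ((24 - 51) - 129)) = √(18 + ((24 - 51) - 129)) = √(18 + (-27 - 129)) = √(18 - 156) = √(-138) = I*√138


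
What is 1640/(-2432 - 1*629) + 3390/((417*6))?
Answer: 1045585/1276437 ≈ 0.81914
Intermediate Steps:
1640/(-2432 - 1*629) + 3390/((417*6)) = 1640/(-2432 - 629) + 3390/2502 = 1640/(-3061) + 3390*(1/2502) = 1640*(-1/3061) + 565/417 = -1640/3061 + 565/417 = 1045585/1276437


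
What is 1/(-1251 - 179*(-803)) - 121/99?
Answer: -12631181/10334610 ≈ -1.2222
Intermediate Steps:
1/(-1251 - 179*(-803)) - 121/99 = -1/803/(-1430) - 121*1/99 = -1/1430*(-1/803) - 11/9 = 1/1148290 - 11/9 = -12631181/10334610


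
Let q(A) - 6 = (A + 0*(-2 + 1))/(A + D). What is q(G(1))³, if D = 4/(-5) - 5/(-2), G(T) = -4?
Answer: 5639752/12167 ≈ 463.53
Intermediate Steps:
D = 17/10 (D = 4*(-⅕) - 5*(-½) = -⅘ + 5/2 = 17/10 ≈ 1.7000)
q(A) = 6 + A/(17/10 + A) (q(A) = 6 + (A + 0*(-2 + 1))/(A + 17/10) = 6 + (A + 0*(-1))/(17/10 + A) = 6 + (A + 0)/(17/10 + A) = 6 + A/(17/10 + A))
q(G(1))³ = (2*(51 + 35*(-4))/(17 + 10*(-4)))³ = (2*(51 - 140)/(17 - 40))³ = (2*(-89)/(-23))³ = (2*(-1/23)*(-89))³ = (178/23)³ = 5639752/12167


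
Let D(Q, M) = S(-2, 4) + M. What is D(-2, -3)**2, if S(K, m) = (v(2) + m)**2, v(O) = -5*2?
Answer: 1089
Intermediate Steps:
v(O) = -10
S(K, m) = (-10 + m)**2
D(Q, M) = 36 + M (D(Q, M) = (-10 + 4)**2 + M = (-6)**2 + M = 36 + M)
D(-2, -3)**2 = (36 - 3)**2 = 33**2 = 1089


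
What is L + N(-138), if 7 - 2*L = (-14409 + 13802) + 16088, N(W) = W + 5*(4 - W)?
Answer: -7165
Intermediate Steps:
N(W) = 20 - 4*W (N(W) = W + (20 - 5*W) = 20 - 4*W)
L = -7737 (L = 7/2 - ((-14409 + 13802) + 16088)/2 = 7/2 - (-607 + 16088)/2 = 7/2 - ½*15481 = 7/2 - 15481/2 = -7737)
L + N(-138) = -7737 + (20 - 4*(-138)) = -7737 + (20 + 552) = -7737 + 572 = -7165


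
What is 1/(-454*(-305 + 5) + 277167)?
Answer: 1/413367 ≈ 2.4192e-6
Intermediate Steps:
1/(-454*(-305 + 5) + 277167) = 1/(-454*(-300) + 277167) = 1/(136200 + 277167) = 1/413367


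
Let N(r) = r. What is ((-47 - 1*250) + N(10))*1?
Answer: -287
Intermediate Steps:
((-47 - 1*250) + N(10))*1 = ((-47 - 1*250) + 10)*1 = ((-47 - 250) + 10)*1 = (-297 + 10)*1 = -287*1 = -287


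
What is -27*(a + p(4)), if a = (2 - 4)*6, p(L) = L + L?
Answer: 108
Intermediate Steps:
p(L) = 2*L
a = -12 (a = -2*6 = -12)
-27*(a + p(4)) = -27*(-12 + 2*4) = -27*(-12 + 8) = -27*(-4) = 108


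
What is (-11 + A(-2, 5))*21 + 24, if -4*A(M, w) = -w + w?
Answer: -207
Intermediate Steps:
A(M, w) = 0 (A(M, w) = -(-w + w)/4 = -1/4*0 = 0)
(-11 + A(-2, 5))*21 + 24 = (-11 + 0)*21 + 24 = -11*21 + 24 = -231 + 24 = -207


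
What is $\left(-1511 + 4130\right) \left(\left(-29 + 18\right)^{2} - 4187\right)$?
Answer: $-10648854$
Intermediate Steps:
$\left(-1511 + 4130\right) \left(\left(-29 + 18\right)^{2} - 4187\right) = 2619 \left(\left(-11\right)^{2} - 4187\right) = 2619 \left(121 - 4187\right) = 2619 \left(-4066\right) = -10648854$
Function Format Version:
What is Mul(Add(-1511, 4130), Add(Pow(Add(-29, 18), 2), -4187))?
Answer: -10648854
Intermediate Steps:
Mul(Add(-1511, 4130), Add(Pow(Add(-29, 18), 2), -4187)) = Mul(2619, Add(Pow(-11, 2), -4187)) = Mul(2619, Add(121, -4187)) = Mul(2619, -4066) = -10648854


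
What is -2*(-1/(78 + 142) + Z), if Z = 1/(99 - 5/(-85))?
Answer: -257/23155 ≈ -0.011099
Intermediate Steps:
Z = 17/1684 (Z = 1/(99 - 5*(-1/85)) = 1/(99 + 1/17) = 1/(1684/17) = 17/1684 ≈ 0.010095)
-2*(-1/(78 + 142) + Z) = -2*(-1/(78 + 142) + 17/1684) = -2*(-1/220 + 17/1684) = -2*257/46310 = -257/23155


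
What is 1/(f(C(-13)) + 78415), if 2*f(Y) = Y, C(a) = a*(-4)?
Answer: 1/78441 ≈ 1.2748e-5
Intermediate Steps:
C(a) = -4*a
f(Y) = Y/2
1/(f(C(-13)) + 78415) = 1/((-4*(-13))/2 + 78415) = 1/((½)*52 + 78415) = 1/(26 + 78415) = 1/78441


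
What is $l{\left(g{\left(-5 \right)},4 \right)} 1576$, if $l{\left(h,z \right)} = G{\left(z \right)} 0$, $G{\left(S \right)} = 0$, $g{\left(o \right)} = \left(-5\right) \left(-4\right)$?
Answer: $0$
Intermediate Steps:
$g{\left(o \right)} = 20$
$l{\left(h,z \right)} = 0$ ($l{\left(h,z \right)} = 0 \cdot 0 = 0$)
$l{\left(g{\left(-5 \right)},4 \right)} 1576 = 0 \cdot 1576 = 0$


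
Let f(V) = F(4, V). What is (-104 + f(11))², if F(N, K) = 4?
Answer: 10000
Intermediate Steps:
f(V) = 4
(-104 + f(11))² = (-104 + 4)² = (-100)² = 10000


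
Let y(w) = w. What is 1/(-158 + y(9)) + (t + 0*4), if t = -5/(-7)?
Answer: 738/1043 ≈ 0.70757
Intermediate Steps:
t = 5/7 (t = -5*(-⅐) = 5/7 ≈ 0.71429)
1/(-158 + y(9)) + (t + 0*4) = 1/(-158 + 9) + (5/7 + 0*4) = 1/(-149) + (5/7 + 0) = -1/149 + 5/7 = 738/1043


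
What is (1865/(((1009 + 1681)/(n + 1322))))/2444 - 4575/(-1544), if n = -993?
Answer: 8251349/2699684 ≈ 3.0564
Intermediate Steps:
(1865/(((1009 + 1681)/(n + 1322))))/2444 - 4575/(-1544) = (1865/(((1009 + 1681)/(-993 + 1322))))/2444 - 4575/(-1544) = (1865/((2690/329)))*(1/2444) - 4575*(-1/1544) = (1865/((2690*(1/329))))*(1/2444) + 4575/1544 = (1865/(2690/329))*(1/2444) + 4575/1544 = (1865*(329/2690))*(1/2444) + 4575/1544 = (122717/538)*(1/2444) + 4575/1544 = 2611/27976 + 4575/1544 = 8251349/2699684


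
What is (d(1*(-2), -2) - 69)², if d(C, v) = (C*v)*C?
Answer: 5929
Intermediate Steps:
d(C, v) = v*C²
(d(1*(-2), -2) - 69)² = (-2*(1*(-2))² - 69)² = (-2*(-2)² - 69)² = (-2*4 - 69)² = (-8 - 69)² = (-77)² = 5929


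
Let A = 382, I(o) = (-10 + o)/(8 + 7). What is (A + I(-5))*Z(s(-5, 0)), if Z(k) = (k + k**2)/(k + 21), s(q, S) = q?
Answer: 1905/4 ≈ 476.25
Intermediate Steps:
I(o) = -2/3 + o/15 (I(o) = (-10 + o)/15 = (-10 + o)*(1/15) = -2/3 + o/15)
Z(k) = (k + k**2)/(21 + k)
(A + I(-5))*Z(s(-5, 0)) = (382 + (-2/3 + (1/15)*(-5)))*(-5*(1 - 5)/(21 - 5)) = (382 + (-2/3 - 1/3))*(-5*(-4)/16) = (382 - 1)*(-5*1/16*(-4)) = 381*(5/4) = 1905/4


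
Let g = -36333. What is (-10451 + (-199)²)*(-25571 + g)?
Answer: -1804501600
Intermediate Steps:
(-10451 + (-199)²)*(-25571 + g) = (-10451 + (-199)²)*(-25571 - 36333) = (-10451 + 39601)*(-61904) = 29150*(-61904) = -1804501600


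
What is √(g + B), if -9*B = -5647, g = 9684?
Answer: √92803/3 ≈ 101.55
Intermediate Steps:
B = 5647/9 (B = -⅑*(-5647) = 5647/9 ≈ 627.44)
√(g + B) = √(9684 + 5647/9) = √(92803/9) = √92803/3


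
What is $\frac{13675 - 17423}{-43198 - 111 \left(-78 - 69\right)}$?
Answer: $\frac{3748}{26881} \approx 0.13943$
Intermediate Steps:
$\frac{13675 - 17423}{-43198 - 111 \left(-78 - 69\right)} = - \frac{3748}{-43198 - -16317} = - \frac{3748}{-43198 + 16317} = - \frac{3748}{-26881} = \left(-3748\right) \left(- \frac{1}{26881}\right) = \frac{3748}{26881}$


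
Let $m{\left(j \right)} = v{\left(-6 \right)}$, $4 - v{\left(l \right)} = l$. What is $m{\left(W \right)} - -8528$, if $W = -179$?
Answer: $8538$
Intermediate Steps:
$v{\left(l \right)} = 4 - l$
$m{\left(j \right)} = 10$ ($m{\left(j \right)} = 4 - -6 = 4 + 6 = 10$)
$m{\left(W \right)} - -8528 = 10 - -8528 = 10 + 8528 = 8538$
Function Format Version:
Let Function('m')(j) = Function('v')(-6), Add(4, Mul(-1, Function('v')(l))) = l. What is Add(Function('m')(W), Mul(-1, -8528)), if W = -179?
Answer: 8538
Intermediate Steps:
Function('v')(l) = Add(4, Mul(-1, l))
Function('m')(j) = 10 (Function('m')(j) = Add(4, Mul(-1, -6)) = Add(4, 6) = 10)
Add(Function('m')(W), Mul(-1, -8528)) = Add(10, Mul(-1, -8528)) = Add(10, 8528) = 8538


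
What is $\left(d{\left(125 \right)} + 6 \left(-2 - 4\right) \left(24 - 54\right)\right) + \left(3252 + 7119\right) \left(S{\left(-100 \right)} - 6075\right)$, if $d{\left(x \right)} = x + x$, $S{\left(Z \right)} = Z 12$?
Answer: $-75447695$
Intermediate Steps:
$S{\left(Z \right)} = 12 Z$
$d{\left(x \right)} = 2 x$
$\left(d{\left(125 \right)} + 6 \left(-2 - 4\right) \left(24 - 54\right)\right) + \left(3252 + 7119\right) \left(S{\left(-100 \right)} - 6075\right) = \left(2 \cdot 125 + 6 \left(-2 - 4\right) \left(24 - 54\right)\right) + \left(3252 + 7119\right) \left(12 \left(-100\right) - 6075\right) = \left(250 + 6 \left(-6\right) \left(-30\right)\right) + 10371 \left(-1200 - 6075\right) = \left(250 - -1080\right) + 10371 \left(-7275\right) = \left(250 + 1080\right) - 75449025 = 1330 - 75449025 = -75447695$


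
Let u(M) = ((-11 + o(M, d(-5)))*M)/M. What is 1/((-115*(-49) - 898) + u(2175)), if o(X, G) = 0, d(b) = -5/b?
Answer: 1/4726 ≈ 0.00021160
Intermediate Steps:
u(M) = -11 (u(M) = ((-11 + 0)*M)/M = (-11*M)/M = -11)
1/((-115*(-49) - 898) + u(2175)) = 1/((-115*(-49) - 898) - 11) = 1/((5635 - 898) - 11) = 1/(4737 - 11) = 1/4726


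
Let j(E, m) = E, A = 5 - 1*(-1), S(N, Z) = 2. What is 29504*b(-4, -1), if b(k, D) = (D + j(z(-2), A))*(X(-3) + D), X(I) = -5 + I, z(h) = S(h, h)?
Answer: -265536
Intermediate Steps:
z(h) = 2
A = 6 (A = 5 + 1 = 6)
b(k, D) = (-8 + D)*(2 + D) (b(k, D) = (D + 2)*((-5 - 3) + D) = (2 + D)*(-8 + D) = (-8 + D)*(2 + D))
29504*b(-4, -1) = 29504*(-16 + (-1)**2 - 6*(-1)) = 29504*(-16 + 1 + 6) = 29504*(-9) = -265536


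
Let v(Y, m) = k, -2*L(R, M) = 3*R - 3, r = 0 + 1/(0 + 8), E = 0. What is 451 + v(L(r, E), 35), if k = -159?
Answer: 292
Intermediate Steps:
r = ⅛ (r = 0 + 1/8 = 0 + ⅛ = ⅛ ≈ 0.12500)
L(R, M) = 3/2 - 3*R/2 (L(R, M) = -(3*R - 3)/2 = -(-3 + 3*R)/2 = 3/2 - 3*R/2)
v(Y, m) = -159
451 + v(L(r, E), 35) = 451 - 159 = 292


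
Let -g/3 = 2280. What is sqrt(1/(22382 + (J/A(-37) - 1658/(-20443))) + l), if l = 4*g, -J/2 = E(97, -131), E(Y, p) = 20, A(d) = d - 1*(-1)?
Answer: 3*I*sqrt(51557506769644761448842)/4118216386 ≈ 165.41*I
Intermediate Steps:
g = -6840 (g = -3*2280 = -6840)
A(d) = 1 + d (A(d) = d + 1 = 1 + d)
J = -40 (J = -2*20 = -40)
l = -27360 (l = 4*(-6840) = -27360)
sqrt(1/(22382 + (J/A(-37) - 1658/(-20443))) + l) = sqrt(1/(22382 + (-40/(1 - 37) - 1658/(-20443))) - 27360) = sqrt(1/(22382 + (-40/(-36) - 1658*(-1/20443))) - 27360) = sqrt(1/(22382 + (-40*(-1/36) + 1658/20443)) - 27360) = sqrt(1/(22382 + (10/9 + 1658/20443)) - 27360) = sqrt(1/(22382 + 219352/183987) - 27360) = sqrt(1/(4118216386/183987) - 27360) = sqrt(183987/4118216386 - 27360) = sqrt(-112674400136973/4118216386) = 3*I*sqrt(51557506769644761448842)/4118216386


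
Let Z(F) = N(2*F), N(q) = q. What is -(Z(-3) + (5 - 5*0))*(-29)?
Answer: -29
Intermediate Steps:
Z(F) = 2*F
-(Z(-3) + (5 - 5*0))*(-29) = -(2*(-3) + (5 - 5*0))*(-29) = -(-6 + (5 + 0))*(-29) = -(-6 + 5)*(-29) = -(-1)*(-29) = -1*29 = -29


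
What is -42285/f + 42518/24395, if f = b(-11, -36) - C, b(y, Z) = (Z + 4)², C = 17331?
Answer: 246411943/56829895 ≈ 4.3360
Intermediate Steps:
b(y, Z) = (4 + Z)²
f = -16307 (f = (4 - 36)² - 1*17331 = (-32)² - 17331 = 1024 - 17331 = -16307)
-42285/f + 42518/24395 = -42285/(-16307) + 42518/24395 = -42285*(-1/16307) + 42518*(1/24395) = 42285/16307 + 6074/3485 = 246411943/56829895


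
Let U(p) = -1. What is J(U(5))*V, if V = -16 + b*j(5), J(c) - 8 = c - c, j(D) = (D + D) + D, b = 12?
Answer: 1312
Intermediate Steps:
j(D) = 3*D (j(D) = 2*D + D = 3*D)
J(c) = 8 (J(c) = 8 + (c - c) = 8 + 0 = 8)
V = 164 (V = -16 + 12*(3*5) = -16 + 12*15 = -16 + 180 = 164)
J(U(5))*V = 8*164 = 1312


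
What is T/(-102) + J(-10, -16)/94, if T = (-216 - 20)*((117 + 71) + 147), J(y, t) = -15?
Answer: 3715055/4794 ≈ 774.94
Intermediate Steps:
T = -79060 (T = -236*(188 + 147) = -236*335 = -79060)
T/(-102) + J(-10, -16)/94 = -79060/(-102) - 15/94 = -79060*(-1/102) - 15*1/94 = 39530/51 - 15/94 = 3715055/4794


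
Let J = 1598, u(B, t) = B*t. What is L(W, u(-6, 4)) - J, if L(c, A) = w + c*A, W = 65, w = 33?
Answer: -3125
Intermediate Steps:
L(c, A) = 33 + A*c (L(c, A) = 33 + c*A = 33 + A*c)
L(W, u(-6, 4)) - J = (33 - 6*4*65) - 1*1598 = (33 - 24*65) - 1598 = (33 - 1560) - 1598 = -1527 - 1598 = -3125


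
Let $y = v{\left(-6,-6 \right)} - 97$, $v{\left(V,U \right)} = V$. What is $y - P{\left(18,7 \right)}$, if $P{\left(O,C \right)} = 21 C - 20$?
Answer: $-230$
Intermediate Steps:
$P{\left(O,C \right)} = -20 + 21 C$
$y = -103$ ($y = -6 - 97 = -103$)
$y - P{\left(18,7 \right)} = -103 - \left(-20 + 21 \cdot 7\right) = -103 - \left(-20 + 147\right) = -103 - 127 = -230$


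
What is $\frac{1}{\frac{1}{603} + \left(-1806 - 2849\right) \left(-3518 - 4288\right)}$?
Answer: $\frac{603}{21911168791} \approx 2.752 \cdot 10^{-8}$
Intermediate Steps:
$\frac{1}{\frac{1}{603} + \left(-1806 - 2849\right) \left(-3518 - 4288\right)} = \frac{1}{\frac{1}{603} - -36336930} = \frac{1}{\frac{1}{603} + 36336930} = \frac{1}{\frac{21911168791}{603}} = \frac{603}{21911168791}$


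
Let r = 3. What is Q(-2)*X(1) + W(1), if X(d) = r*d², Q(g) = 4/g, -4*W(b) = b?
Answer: -25/4 ≈ -6.2500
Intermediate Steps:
W(b) = -b/4
X(d) = 3*d²
Q(-2)*X(1) + W(1) = (4/(-2))*(3*1²) - ¼*1 = (4*(-½))*(3*1) - ¼ = -2*3 - ¼ = -6 - ¼ = -25/4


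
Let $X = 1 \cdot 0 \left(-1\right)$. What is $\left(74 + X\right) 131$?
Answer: $9694$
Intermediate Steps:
$X = 0$ ($X = 0 \left(-1\right) = 0$)
$\left(74 + X\right) 131 = \left(74 + 0\right) 131 = 74 \cdot 131 = 9694$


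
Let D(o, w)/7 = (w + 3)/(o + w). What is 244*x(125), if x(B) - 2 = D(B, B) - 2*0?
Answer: 170312/125 ≈ 1362.5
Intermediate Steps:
D(o, w) = 7*(3 + w)/(o + w) (D(o, w) = 7*((w + 3)/(o + w)) = 7*((3 + w)/(o + w)) = 7*(3 + w)/(o + w))
x(B) = 2 + 7*(3 + B)/(2*B) (x(B) = 2 + (7*(3 + B)/(B + B) - 2*0) = 2 + (7*(3 + B)/((2*B)) + 0) = 2 + (7*(1/(2*B))*(3 + B) + 0) = 2 + (7*(3 + B)/(2*B) + 0) = 2 + 7*(3 + B)/(2*B))
244*x(125) = 244*((½)*(21 + 11*125)/125) = 244*((½)*(1/125)*(21 + 1375)) = 244*((½)*(1/125)*1396) = 244*(698/125) = 170312/125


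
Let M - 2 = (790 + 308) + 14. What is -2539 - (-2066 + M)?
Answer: -1587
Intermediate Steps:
M = 1114 (M = 2 + ((790 + 308) + 14) = 2 + (1098 + 14) = 2 + 1112 = 1114)
-2539 - (-2066 + M) = -2539 - (-2066 + 1114) = -2539 - 1*(-952) = -2539 + 952 = -1587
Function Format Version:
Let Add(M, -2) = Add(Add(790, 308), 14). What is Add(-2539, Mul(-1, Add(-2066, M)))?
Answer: -1587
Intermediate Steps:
M = 1114 (M = Add(2, Add(Add(790, 308), 14)) = Add(2, Add(1098, 14)) = Add(2, 1112) = 1114)
Add(-2539, Mul(-1, Add(-2066, M))) = Add(-2539, Mul(-1, Add(-2066, 1114))) = Add(-2539, Mul(-1, -952)) = Add(-2539, 952) = -1587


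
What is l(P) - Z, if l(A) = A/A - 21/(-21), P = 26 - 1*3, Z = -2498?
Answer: 2500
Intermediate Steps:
P = 23 (P = 26 - 3 = 23)
l(A) = 2 (l(A) = 1 - 21*(-1/21) = 1 + 1 = 2)
l(P) - Z = 2 - 1*(-2498) = 2 + 2498 = 2500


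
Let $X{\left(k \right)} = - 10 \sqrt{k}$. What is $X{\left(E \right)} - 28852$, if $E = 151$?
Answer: $-28852 - 10 \sqrt{151} \approx -28975.0$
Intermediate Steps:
$X{\left(E \right)} - 28852 = - 10 \sqrt{151} - 28852 = -28852 - 10 \sqrt{151}$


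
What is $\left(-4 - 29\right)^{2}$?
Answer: $1089$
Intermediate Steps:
$\left(-4 - 29\right)^{2} = \left(-33\right)^{2} = 1089$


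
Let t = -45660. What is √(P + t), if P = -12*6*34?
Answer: 2*I*√12027 ≈ 219.34*I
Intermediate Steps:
P = -2448 (P = -72*34 = -2448)
√(P + t) = √(-2448 - 45660) = √(-48108) = 2*I*√12027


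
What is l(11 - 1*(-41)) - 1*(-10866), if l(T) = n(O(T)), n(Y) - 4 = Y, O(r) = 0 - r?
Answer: 10818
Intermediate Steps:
O(r) = -r
n(Y) = 4 + Y
l(T) = 4 - T
l(11 - 1*(-41)) - 1*(-10866) = (4 - (11 - 1*(-41))) - 1*(-10866) = (4 - (11 + 41)) + 10866 = (4 - 1*52) + 10866 = (4 - 52) + 10866 = -48 + 10866 = 10818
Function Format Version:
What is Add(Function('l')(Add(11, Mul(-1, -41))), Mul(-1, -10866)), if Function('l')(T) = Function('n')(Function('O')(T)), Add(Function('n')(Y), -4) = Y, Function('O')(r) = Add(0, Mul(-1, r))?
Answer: 10818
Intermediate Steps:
Function('O')(r) = Mul(-1, r)
Function('n')(Y) = Add(4, Y)
Function('l')(T) = Add(4, Mul(-1, T))
Add(Function('l')(Add(11, Mul(-1, -41))), Mul(-1, -10866)) = Add(Add(4, Mul(-1, Add(11, Mul(-1, -41)))), Mul(-1, -10866)) = Add(Add(4, Mul(-1, Add(11, 41))), 10866) = Add(Add(4, Mul(-1, 52)), 10866) = Add(Add(4, -52), 10866) = Add(-48, 10866) = 10818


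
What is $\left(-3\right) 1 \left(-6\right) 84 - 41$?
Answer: $1471$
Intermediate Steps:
$\left(-3\right) 1 \left(-6\right) 84 - 41 = \left(-3\right) \left(-6\right) 84 - 41 = 18 \cdot 84 - 41 = 1512 - 41 = 1471$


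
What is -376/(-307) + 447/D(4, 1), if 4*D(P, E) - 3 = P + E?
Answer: 137981/614 ≈ 224.72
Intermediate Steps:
D(P, E) = 3/4 + E/4 + P/4 (D(P, E) = 3/4 + (P + E)/4 = 3/4 + (E + P)/4 = 3/4 + (E/4 + P/4) = 3/4 + E/4 + P/4)
-376/(-307) + 447/D(4, 1) = -376/(-307) + 447/(3/4 + (1/4)*1 + (1/4)*4) = -376*(-1/307) + 447/(3/4 + 1/4 + 1) = 376/307 + 447/2 = 137981/614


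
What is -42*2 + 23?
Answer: -61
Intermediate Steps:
-42*2 + 23 = -84 + 23 = -61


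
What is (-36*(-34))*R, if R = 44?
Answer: 53856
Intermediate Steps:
(-36*(-34))*R = -36*(-34)*44 = 1224*44 = 53856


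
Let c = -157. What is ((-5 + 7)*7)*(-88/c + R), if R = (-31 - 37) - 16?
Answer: -183400/157 ≈ -1168.2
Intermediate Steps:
R = -84 (R = -68 - 16 = -84)
((-5 + 7)*7)*(-88/c + R) = ((-5 + 7)*7)*(-88/(-157) - 84) = (2*7)*(-88*(-1/157) - 84) = 14*(88/157 - 84) = 14*(-13100/157) = -183400/157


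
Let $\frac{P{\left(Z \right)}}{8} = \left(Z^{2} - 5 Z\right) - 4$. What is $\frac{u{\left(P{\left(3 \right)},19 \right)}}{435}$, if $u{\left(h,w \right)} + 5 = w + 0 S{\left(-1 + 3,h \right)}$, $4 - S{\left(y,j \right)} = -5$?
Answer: $\frac{14}{435} \approx 0.032184$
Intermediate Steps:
$S{\left(y,j \right)} = 9$ ($S{\left(y,j \right)} = 4 - -5 = 4 + 5 = 9$)
$P{\left(Z \right)} = -32 - 40 Z + 8 Z^{2}$ ($P{\left(Z \right)} = 8 \left(\left(Z^{2} - 5 Z\right) - 4\right) = 8 \left(-4 + Z^{2} - 5 Z\right) = -32 - 40 Z + 8 Z^{2}$)
$u{\left(h,w \right)} = -5 + w$ ($u{\left(h,w \right)} = -5 + \left(w + 0 \cdot 9\right) = -5 + \left(w + 0\right) = -5 + w$)
$\frac{u{\left(P{\left(3 \right)},19 \right)}}{435} = \frac{-5 + 19}{435} = 14 \cdot \frac{1}{435} = \frac{14}{435}$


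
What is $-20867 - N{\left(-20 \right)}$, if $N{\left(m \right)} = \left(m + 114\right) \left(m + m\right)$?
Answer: $-17107$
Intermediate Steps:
$N{\left(m \right)} = 2 m \left(114 + m\right)$ ($N{\left(m \right)} = \left(114 + m\right) 2 m = 2 m \left(114 + m\right)$)
$-20867 - N{\left(-20 \right)} = -20867 - 2 \left(-20\right) \left(114 - 20\right) = -20867 - 2 \left(-20\right) 94 = -20867 - -3760 = -20867 + 3760 = -17107$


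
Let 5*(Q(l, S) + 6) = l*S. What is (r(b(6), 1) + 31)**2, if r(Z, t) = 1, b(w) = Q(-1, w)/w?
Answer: 1024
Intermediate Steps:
Q(l, S) = -6 + S*l/5 (Q(l, S) = -6 + (l*S)/5 = -6 + (S*l)/5 = -6 + S*l/5)
b(w) = (-6 - w/5)/w (b(w) = (-6 + (1/5)*w*(-1))/w = (-6 - w/5)/w)
(r(b(6), 1) + 31)**2 = (1 + 31)**2 = 32**2 = 1024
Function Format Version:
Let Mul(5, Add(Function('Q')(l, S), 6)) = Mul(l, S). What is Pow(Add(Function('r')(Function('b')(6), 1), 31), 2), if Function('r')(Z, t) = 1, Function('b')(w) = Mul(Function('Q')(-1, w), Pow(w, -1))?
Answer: 1024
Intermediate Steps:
Function('Q')(l, S) = Add(-6, Mul(Rational(1, 5), S, l)) (Function('Q')(l, S) = Add(-6, Mul(Rational(1, 5), Mul(l, S))) = Add(-6, Mul(Rational(1, 5), Mul(S, l))) = Add(-6, Mul(Rational(1, 5), S, l)))
Function('b')(w) = Mul(Pow(w, -1), Add(-6, Mul(Rational(-1, 5), w))) (Function('b')(w) = Mul(Add(-6, Mul(Rational(1, 5), w, -1)), Pow(w, -1)) = Mul(Add(-6, Mul(Rational(-1, 5), w)), Pow(w, -1)) = Mul(Pow(w, -1), Add(-6, Mul(Rational(-1, 5), w))))
Pow(Add(Function('r')(Function('b')(6), 1), 31), 2) = Pow(Add(1, 31), 2) = Pow(32, 2) = 1024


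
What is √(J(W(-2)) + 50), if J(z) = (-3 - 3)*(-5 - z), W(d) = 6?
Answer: 2*√29 ≈ 10.770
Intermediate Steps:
J(z) = 30 + 6*z (J(z) = -6*(-5 - z) = 30 + 6*z)
√(J(W(-2)) + 50) = √((30 + 6*6) + 50) = √((30 + 36) + 50) = √(66 + 50) = √116 = 2*√29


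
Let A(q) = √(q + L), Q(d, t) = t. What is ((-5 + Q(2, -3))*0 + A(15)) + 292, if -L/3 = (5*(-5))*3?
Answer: 292 + 4*√15 ≈ 307.49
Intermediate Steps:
L = 225 (L = -3*5*(-5)*3 = -(-75)*3 = -3*(-75) = 225)
A(q) = √(225 + q) (A(q) = √(q + 225) = √(225 + q))
((-5 + Q(2, -3))*0 + A(15)) + 292 = ((-5 - 3)*0 + √(225 + 15)) + 292 = (-8*0 + √240) + 292 = (0 + 4*√15) + 292 = 4*√15 + 292 = 292 + 4*√15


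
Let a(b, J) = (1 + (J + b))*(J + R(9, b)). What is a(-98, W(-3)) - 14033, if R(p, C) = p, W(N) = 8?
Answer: -15546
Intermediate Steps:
a(b, J) = (9 + J)*(1 + J + b) (a(b, J) = (1 + (J + b))*(J + 9) = (1 + J + b)*(9 + J) = (9 + J)*(1 + J + b))
a(-98, W(-3)) - 14033 = (9 + 8² + 9*(-98) + 10*8 + 8*(-98)) - 14033 = (9 + 64 - 882 + 80 - 784) - 14033 = -1513 - 14033 = -15546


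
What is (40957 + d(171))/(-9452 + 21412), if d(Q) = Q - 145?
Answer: 40983/11960 ≈ 3.4267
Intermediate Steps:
d(Q) = -145 + Q
(40957 + d(171))/(-9452 + 21412) = (40957 + (-145 + 171))/(-9452 + 21412) = (40957 + 26)/11960 = 40983*(1/11960) = 40983/11960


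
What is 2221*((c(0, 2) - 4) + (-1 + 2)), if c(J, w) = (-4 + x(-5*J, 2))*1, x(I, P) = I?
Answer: -15547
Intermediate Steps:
c(J, w) = -4 - 5*J (c(J, w) = (-4 - 5*J)*1 = -4 - 5*J)
2221*((c(0, 2) - 4) + (-1 + 2)) = 2221*(((-4 - 5*0) - 4) + (-1 + 2)) = 2221*(((-4 + 0) - 4) + 1) = 2221*((-4 - 4) + 1) = 2221*(-8 + 1) = 2221*(-7) = -15547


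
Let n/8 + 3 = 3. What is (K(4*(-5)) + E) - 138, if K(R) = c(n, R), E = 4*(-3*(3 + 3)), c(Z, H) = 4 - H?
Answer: -186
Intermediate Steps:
n = 0 (n = -24 + 8*3 = -24 + 24 = 0)
E = -72 (E = 4*(-3*6) = 4*(-18) = -72)
K(R) = 4 - R
(K(4*(-5)) + E) - 138 = ((4 - 4*(-5)) - 72) - 138 = ((4 - 1*(-20)) - 72) - 138 = ((4 + 20) - 72) - 138 = (24 - 72) - 138 = -48 - 138 = -186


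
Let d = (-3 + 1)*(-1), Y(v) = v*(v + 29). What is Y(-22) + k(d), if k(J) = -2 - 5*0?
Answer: -156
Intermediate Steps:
Y(v) = v*(29 + v)
d = 2 (d = -2*(-1) = 2)
k(J) = -2 (k(J) = -2 + 0 = -2)
Y(-22) + k(d) = -22*(29 - 22) - 2 = -22*7 - 2 = -154 - 2 = -156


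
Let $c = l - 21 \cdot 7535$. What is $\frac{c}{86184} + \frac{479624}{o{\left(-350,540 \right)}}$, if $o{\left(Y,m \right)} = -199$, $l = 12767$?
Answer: $- \frac{10341215737}{4287654} \approx -2411.9$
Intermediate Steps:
$c = -145468$ ($c = 12767 - 21 \cdot 7535 = 12767 - 158235 = -145468$)
$\frac{c}{86184} + \frac{479624}{o{\left(-350,540 \right)}} = - \frac{145468}{86184} + \frac{479624}{-199} = \left(-145468\right) \frac{1}{86184} + 479624 \left(- \frac{1}{199}\right) = - \frac{36367}{21546} - \frac{479624}{199} = - \frac{10341215737}{4287654}$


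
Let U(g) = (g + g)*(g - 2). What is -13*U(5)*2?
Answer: -780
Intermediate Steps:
U(g) = 2*g*(-2 + g) (U(g) = (2*g)*(-2 + g) = 2*g*(-2 + g))
-13*U(5)*2 = -26*5*(-2 + 5)*2 = -26*5*3*2 = -13*30*2 = -390*2 = -780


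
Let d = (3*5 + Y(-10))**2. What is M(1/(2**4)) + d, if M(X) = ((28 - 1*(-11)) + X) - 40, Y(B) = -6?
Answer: 1281/16 ≈ 80.063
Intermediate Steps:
d = 81 (d = (3*5 - 6)**2 = (15 - 6)**2 = 9**2 = 81)
M(X) = -1 + X (M(X) = ((28 + 11) + X) - 40 = (39 + X) - 40 = -1 + X)
M(1/(2**4)) + d = (-1 + 1/(2**4)) + 81 = (-1 + 1/16) + 81 = -15/16 + 81 = 1281/16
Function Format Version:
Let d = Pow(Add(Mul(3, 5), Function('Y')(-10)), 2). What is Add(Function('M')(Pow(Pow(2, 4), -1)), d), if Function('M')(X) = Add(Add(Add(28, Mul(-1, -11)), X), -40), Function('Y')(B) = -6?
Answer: Rational(1281, 16) ≈ 80.063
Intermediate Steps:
d = 81 (d = Pow(Add(Mul(3, 5), -6), 2) = Pow(Add(15, -6), 2) = Pow(9, 2) = 81)
Function('M')(X) = Add(-1, X) (Function('M')(X) = Add(Add(Add(28, 11), X), -40) = Add(Add(39, X), -40) = Add(-1, X))
Add(Function('M')(Pow(Pow(2, 4), -1)), d) = Add(Add(-1, Pow(Pow(2, 4), -1)), 81) = Add(Add(-1, Pow(16, -1)), 81) = Add(Add(-1, Rational(1, 16)), 81) = Add(Rational(-15, 16), 81) = Rational(1281, 16)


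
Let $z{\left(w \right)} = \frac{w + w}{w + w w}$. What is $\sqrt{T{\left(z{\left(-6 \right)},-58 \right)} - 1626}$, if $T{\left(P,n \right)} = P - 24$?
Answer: $\frac{2 i \sqrt{10315}}{5} \approx 40.625 i$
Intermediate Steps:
$z{\left(w \right)} = \frac{2 w}{w + w^{2}}$
$T{\left(P,n \right)} = -24 + P$
$\sqrt{T{\left(z{\left(-6 \right)},-58 \right)} - 1626} = \sqrt{\left(-24 + \frac{2}{1 - 6}\right) - 1626} = \sqrt{\left(-24 + \frac{2}{-5}\right) - 1626} = \sqrt{\left(-24 + 2 \left(- \frac{1}{5}\right)\right) - 1626} = \sqrt{\left(-24 - \frac{2}{5}\right) - 1626} = \sqrt{- \frac{122}{5} - 1626} = \sqrt{- \frac{8252}{5}} = \frac{2 i \sqrt{10315}}{5}$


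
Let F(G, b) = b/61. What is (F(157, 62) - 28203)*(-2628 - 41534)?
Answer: 75972816002/61 ≈ 1.2455e+9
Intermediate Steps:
F(G, b) = b/61 (F(G, b) = b*(1/61) = b/61)
(F(157, 62) - 28203)*(-2628 - 41534) = ((1/61)*62 - 28203)*(-2628 - 41534) = (62/61 - 28203)*(-44162) = -1720321/61*(-44162) = 75972816002/61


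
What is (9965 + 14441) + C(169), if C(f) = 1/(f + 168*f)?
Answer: 697059767/28561 ≈ 24406.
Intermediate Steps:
C(f) = 1/(169*f)
(9965 + 14441) + C(169) = (9965 + 14441) + (1/169)/169 = 24406 + (1/169)*(1/169) = 24406 + 1/28561 = 697059767/28561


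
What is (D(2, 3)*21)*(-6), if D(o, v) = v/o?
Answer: -189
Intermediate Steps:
(D(2, 3)*21)*(-6) = ((3/2)*21)*(-6) = (63/2)*(-6) = -189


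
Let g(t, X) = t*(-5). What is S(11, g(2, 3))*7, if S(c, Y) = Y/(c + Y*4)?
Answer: 70/29 ≈ 2.4138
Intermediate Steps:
g(t, X) = -5*t
S(c, Y) = Y/(c + 4*Y)
S(11, g(2, 3))*7 = ((-5*2)/(11 + 4*(-5*2)))*7 = -10/(11 + 4*(-10))*7 = -10/(11 - 40)*7 = -10/(-29)*7 = -10*(-1/29)*7 = (10/29)*7 = 70/29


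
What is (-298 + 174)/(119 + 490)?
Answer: -124/609 ≈ -0.20361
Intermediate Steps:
(-298 + 174)/(119 + 490) = -124/609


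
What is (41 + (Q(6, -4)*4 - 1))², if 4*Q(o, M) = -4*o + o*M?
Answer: 64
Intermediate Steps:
Q(o, M) = -o + M*o/4 (Q(o, M) = (-4*o + o*M)/4 = (-4*o + M*o)/4 = -o + M*o/4)
(41 + (Q(6, -4)*4 - 1))² = (41 + (((¼)*6*(-4 - 4))*4 - 1))² = (41 + (((¼)*6*(-8))*4 - 1))² = (41 + (-12*4 - 1))² = (41 + (-48 - 1))² = (41 - 49)² = (-8)² = 64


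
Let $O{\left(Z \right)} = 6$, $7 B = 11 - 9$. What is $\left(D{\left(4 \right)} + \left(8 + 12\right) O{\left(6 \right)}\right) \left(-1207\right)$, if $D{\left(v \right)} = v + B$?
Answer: $- \frac{1050090}{7} \approx -1.5001 \cdot 10^{5}$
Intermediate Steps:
$B = \frac{2}{7}$ ($B = \frac{11 - 9}{7} = \frac{1}{7} \cdot 2 = \frac{2}{7} \approx 0.28571$)
$D{\left(v \right)} = \frac{2}{7} + v$ ($D{\left(v \right)} = v + \frac{2}{7} = \frac{2}{7} + v$)
$\left(D{\left(4 \right)} + \left(8 + 12\right) O{\left(6 \right)}\right) \left(-1207\right) = \left(\left(\frac{2}{7} + 4\right) + \left(8 + 12\right) 6\right) \left(-1207\right) = \left(\frac{30}{7} + 20 \cdot 6\right) \left(-1207\right) = \left(\frac{30}{7} + 120\right) \left(-1207\right) = \frac{870}{7} \left(-1207\right) = - \frac{1050090}{7}$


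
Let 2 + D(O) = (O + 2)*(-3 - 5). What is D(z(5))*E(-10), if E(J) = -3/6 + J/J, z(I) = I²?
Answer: -109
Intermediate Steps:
E(J) = ½ (E(J) = -3*⅙ + 1 = -½ + 1 = ½)
D(O) = -18 - 8*O (D(O) = -2 + (O + 2)*(-3 - 5) = -2 + (2 + O)*(-8) = -2 + (-16 - 8*O) = -18 - 8*O)
D(z(5))*E(-10) = (-18 - 8*5²)*(½) = (-18 - 8*25)*(½) = (-18 - 200)*(½) = -218*½ = -109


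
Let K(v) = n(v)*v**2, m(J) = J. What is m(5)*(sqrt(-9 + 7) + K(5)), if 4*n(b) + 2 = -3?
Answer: -625/4 + 5*I*sqrt(2) ≈ -156.25 + 7.0711*I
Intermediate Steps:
n(b) = -5/4 (n(b) = -1/2 + (1/4)*(-3) = -1/2 - 3/4 = -5/4)
K(v) = -5*v**2/4
m(5)*(sqrt(-9 + 7) + K(5)) = 5*(sqrt(-9 + 7) - 5/4*5**2) = 5*(sqrt(-2) - 5/4*25) = 5*(I*sqrt(2) - 125/4) = 5*(-125/4 + I*sqrt(2)) = -625/4 + 5*I*sqrt(2)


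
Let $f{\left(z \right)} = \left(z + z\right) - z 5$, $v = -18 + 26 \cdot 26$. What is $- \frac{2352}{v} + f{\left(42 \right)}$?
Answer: $- \frac{829248}{47} \approx -17644.0$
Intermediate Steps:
$v = 658$ ($v = -18 + 676 = 658$)
$f{\left(z \right)} = - 10 z^{2}$ ($f{\left(z \right)} = 2 z \left(- 5 z\right) = - 10 z^{2}$)
$- \frac{2352}{v} + f{\left(42 \right)} = - \frac{2352}{658} - 10 \cdot 42^{2} = \left(-2352\right) \frac{1}{658} - 17640 = - \frac{168}{47} - 17640 = - \frac{829248}{47}$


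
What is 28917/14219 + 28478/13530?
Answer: 398087846/96191535 ≈ 4.1385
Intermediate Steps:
28917/14219 + 28478/13530 = 28917*(1/14219) + 28478*(1/13530) = 28917/14219 + 14239/6765 = 398087846/96191535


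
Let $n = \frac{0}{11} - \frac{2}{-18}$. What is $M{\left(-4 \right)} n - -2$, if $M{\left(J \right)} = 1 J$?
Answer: $\frac{14}{9} \approx 1.5556$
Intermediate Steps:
$M{\left(J \right)} = J$
$n = \frac{1}{9}$ ($n = 0 \cdot \frac{1}{11} - - \frac{1}{9} = 0 + \frac{1}{9} = \frac{1}{9} \approx 0.11111$)
$M{\left(-4 \right)} n - -2 = \left(-4\right) \frac{1}{9} - -2 = - \frac{4}{9} + \left(-19 + 21\right) = - \frac{4}{9} + 2 = \frac{14}{9}$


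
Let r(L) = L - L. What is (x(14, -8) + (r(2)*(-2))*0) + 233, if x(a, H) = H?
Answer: 225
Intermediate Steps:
r(L) = 0
(x(14, -8) + (r(2)*(-2))*0) + 233 = (-8 + (0*(-2))*0) + 233 = (-8 + 0*0) + 233 = (-8 + 0) + 233 = -8 + 233 = 225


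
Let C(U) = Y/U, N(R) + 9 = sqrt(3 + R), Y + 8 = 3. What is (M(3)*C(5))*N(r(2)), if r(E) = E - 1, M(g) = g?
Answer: 21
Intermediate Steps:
r(E) = -1 + E
Y = -5 (Y = -8 + 3 = -5)
N(R) = -9 + sqrt(3 + R)
C(U) = -5/U
(M(3)*C(5))*N(r(2)) = (3*(-5/5))*(-9 + sqrt(3 + (-1 + 2))) = (3*(-5*1/5))*(-9 + sqrt(3 + 1)) = (3*(-1))*(-9 + sqrt(4)) = -3*(-9 + 2) = -3*(-7) = 21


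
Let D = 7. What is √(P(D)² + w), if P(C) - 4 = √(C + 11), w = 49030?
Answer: 2*√(12266 + 6*√2) ≈ 221.58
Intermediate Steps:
P(C) = 4 + √(11 + C) (P(C) = 4 + √(C + 11) = 4 + √(11 + C))
√(P(D)² + w) = √((4 + √(11 + 7))² + 49030) = √((4 + √18)² + 49030) = √((4 + 3*√2)² + 49030) = √(49030 + (4 + 3*√2)²)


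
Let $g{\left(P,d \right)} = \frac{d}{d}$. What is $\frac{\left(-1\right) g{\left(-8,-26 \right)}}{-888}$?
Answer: $\frac{1}{888} \approx 0.0011261$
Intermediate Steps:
$g{\left(P,d \right)} = 1$
$\frac{\left(-1\right) g{\left(-8,-26 \right)}}{-888} = \frac{\left(-1\right) 1}{-888} = \left(-1\right) \left(- \frac{1}{888}\right) = \frac{1}{888}$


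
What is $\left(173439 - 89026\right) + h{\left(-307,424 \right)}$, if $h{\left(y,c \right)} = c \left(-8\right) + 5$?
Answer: $81026$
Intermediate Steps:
$h{\left(y,c \right)} = 5 - 8 c$ ($h{\left(y,c \right)} = - 8 c + 5 = 5 - 8 c$)
$\left(173439 - 89026\right) + h{\left(-307,424 \right)} = \left(173439 - 89026\right) + \left(5 - 3392\right) = 84413 + \left(5 - 3392\right) = 84413 - 3387 = 81026$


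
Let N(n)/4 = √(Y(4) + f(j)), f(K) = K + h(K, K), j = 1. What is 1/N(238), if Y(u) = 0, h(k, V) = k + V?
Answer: √3/12 ≈ 0.14434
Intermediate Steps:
h(k, V) = V + k
f(K) = 3*K (f(K) = K + (K + K) = K + 2*K = 3*K)
N(n) = 4*√3 (N(n) = 4*√(0 + 3*1) = 4*√(0 + 3) = 4*√3)
1/N(238) = 1/(4*√3) = √3/12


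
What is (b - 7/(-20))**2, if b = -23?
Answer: 205209/400 ≈ 513.02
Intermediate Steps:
(b - 7/(-20))**2 = (-23 - 7/(-20))**2 = (-23 - 7*(-1/20))**2 = (-23 + 7/20)**2 = (-453/20)**2 = 205209/400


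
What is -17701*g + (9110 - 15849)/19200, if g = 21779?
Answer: -7401793523539/19200 ≈ -3.8551e+8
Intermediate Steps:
-17701*g + (9110 - 15849)/19200 = -17701/(1/21779) + (9110 - 15849)/19200 = -17701/1/21779 - 6739*1/19200 = -17701*21779 - 6739/19200 = -385510079 - 6739/19200 = -7401793523539/19200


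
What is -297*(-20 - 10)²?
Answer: -267300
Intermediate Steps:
-297*(-20 - 10)² = -297*(-30)² = -297*900 = -267300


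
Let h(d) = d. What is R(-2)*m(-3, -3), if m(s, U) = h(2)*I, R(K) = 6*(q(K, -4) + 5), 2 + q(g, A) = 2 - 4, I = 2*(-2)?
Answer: -48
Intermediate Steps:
I = -4
q(g, A) = -4 (q(g, A) = -2 + (2 - 4) = -2 - 2 = -4)
R(K) = 6 (R(K) = 6*(-4 + 5) = 6*1 = 6)
m(s, U) = -8 (m(s, U) = 2*(-4) = -8)
R(-2)*m(-3, -3) = 6*(-8) = -48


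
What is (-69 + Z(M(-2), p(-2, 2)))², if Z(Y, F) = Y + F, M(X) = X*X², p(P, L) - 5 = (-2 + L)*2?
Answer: 5184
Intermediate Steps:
p(P, L) = 1 + 2*L (p(P, L) = 5 + (-2 + L)*2 = 5 + (-4 + 2*L) = 1 + 2*L)
M(X) = X³
Z(Y, F) = F + Y
(-69 + Z(M(-2), p(-2, 2)))² = (-69 + ((1 + 2*2) + (-2)³))² = (-69 + ((1 + 4) - 8))² = (-69 + (5 - 8))² = (-69 - 3)² = (-72)² = 5184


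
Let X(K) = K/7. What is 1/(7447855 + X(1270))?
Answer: 7/52136255 ≈ 1.3426e-7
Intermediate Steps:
X(K) = K/7 (X(K) = K*(1/7) = K/7)
1/(7447855 + X(1270)) = 1/(7447855 + (1/7)*1270) = 1/(7447855 + 1270/7) = 1/(52136255/7) = 7/52136255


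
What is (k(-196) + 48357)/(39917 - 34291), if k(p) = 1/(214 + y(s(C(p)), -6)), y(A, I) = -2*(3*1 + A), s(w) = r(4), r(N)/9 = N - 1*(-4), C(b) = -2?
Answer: 3094849/360064 ≈ 8.5953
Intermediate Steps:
r(N) = 36 + 9*N (r(N) = 9*(N - 1*(-4)) = 9*(N + 4) = 9*(4 + N) = 36 + 9*N)
s(w) = 72 (s(w) = 36 + 9*4 = 36 + 36 = 72)
y(A, I) = -6 - 2*A (y(A, I) = -2*(3 + A) = -6 - 2*A)
k(p) = 1/64 (k(p) = 1/(214 + (-6 - 2*72)) = 1/(214 + (-6 - 144)) = 1/(214 - 150) = 1/64)
(k(-196) + 48357)/(39917 - 34291) = (1/64 + 48357)/(39917 - 34291) = (3094849/64)/5626 = (3094849/64)*(1/5626) = 3094849/360064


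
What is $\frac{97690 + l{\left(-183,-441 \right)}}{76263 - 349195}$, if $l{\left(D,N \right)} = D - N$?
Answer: $- \frac{24487}{68233} \approx -0.35887$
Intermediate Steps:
$\frac{97690 + l{\left(-183,-441 \right)}}{76263 - 349195} = \frac{97690 - -258}{76263 - 349195} = \frac{97690 + \left(-183 + 441\right)}{-272932} = \left(97690 + 258\right) \left(- \frac{1}{272932}\right) = 97948 \left(- \frac{1}{272932}\right) = - \frac{24487}{68233}$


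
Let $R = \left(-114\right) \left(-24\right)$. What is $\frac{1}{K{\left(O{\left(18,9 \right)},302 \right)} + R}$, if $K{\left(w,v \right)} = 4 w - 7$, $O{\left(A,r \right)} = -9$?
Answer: $\frac{1}{2693} \approx 0.00037133$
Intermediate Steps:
$R = 2736$
$K{\left(w,v \right)} = -7 + 4 w$
$\frac{1}{K{\left(O{\left(18,9 \right)},302 \right)} + R} = \frac{1}{\left(-7 + 4 \left(-9\right)\right) + 2736} = \frac{1}{\left(-7 - 36\right) + 2736} = \frac{1}{-43 + 2736} = \frac{1}{2693}$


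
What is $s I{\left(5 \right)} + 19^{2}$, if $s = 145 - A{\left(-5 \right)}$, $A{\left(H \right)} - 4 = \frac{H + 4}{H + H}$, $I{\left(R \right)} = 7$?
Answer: $\frac{13473}{10} \approx 1347.3$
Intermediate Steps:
$A{\left(H \right)} = 4 + \frac{4 + H}{2 H}$ ($A{\left(H \right)} = 4 + \frac{H + 4}{H + H} = 4 + \frac{4 + H}{2 H}$)
$s = \frac{1409}{10}$ ($s = 145 - \left(\frac{9}{2} + \frac{2}{-5}\right) = 145 - \left(\frac{9}{2} + 2 \left(- \frac{1}{5}\right)\right) = 145 - \left(\frac{9}{2} - \frac{2}{5}\right) = 145 - \frac{41}{10} = \frac{1409}{10} \approx 140.9$)
$s I{\left(5 \right)} + 19^{2} = \frac{1409}{10} \cdot 7 + 19^{2} = \frac{9863}{10} + 361 = \frac{13473}{10}$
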